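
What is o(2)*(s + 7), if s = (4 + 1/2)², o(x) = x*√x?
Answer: 109*√2/2 ≈ 77.075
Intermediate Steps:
o(x) = x^(3/2)
s = 81/4 (s = (4 + 1*(½))² = (4 + ½)² = (9/2)² = 81/4 ≈ 20.250)
o(2)*(s + 7) = 2^(3/2)*(81/4 + 7) = (2*√2)*(109/4) = 109*√2/2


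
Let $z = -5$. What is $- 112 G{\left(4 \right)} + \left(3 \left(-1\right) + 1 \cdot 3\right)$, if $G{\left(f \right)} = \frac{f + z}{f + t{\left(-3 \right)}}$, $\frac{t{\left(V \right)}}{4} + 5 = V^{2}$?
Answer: $\frac{28}{5} \approx 5.6$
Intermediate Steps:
$t{\left(V \right)} = -20 + 4 V^{2}$
$G{\left(f \right)} = \frac{-5 + f}{16 + f}$ ($G{\left(f \right)} = \frac{f - 5}{f - \left(20 - 4 \left(-3\right)^{2}\right)} = \frac{-5 + f}{f + \left(-20 + 4 \cdot 9\right)} = \frac{-5 + f}{f + \left(-20 + 36\right)} = \frac{-5 + f}{f + 16} = \frac{-5 + f}{16 + f}$)
$- 112 G{\left(4 \right)} + \left(3 \left(-1\right) + 1 \cdot 3\right) = - 112 \frac{-5 + 4}{16 + 4} + \left(3 \left(-1\right) + 1 \cdot 3\right) = - 112 \cdot \frac{1}{20} \left(-1\right) + \left(-3 + 3\right) = - 112 \cdot \frac{1}{20} \left(-1\right) + 0 = \left(-112\right) \left(- \frac{1}{20}\right) + 0 = \frac{28}{5} + 0 = \frac{28}{5}$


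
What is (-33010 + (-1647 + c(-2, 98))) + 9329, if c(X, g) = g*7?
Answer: -24642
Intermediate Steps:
c(X, g) = 7*g
(-33010 + (-1647 + c(-2, 98))) + 9329 = (-33010 + (-1647 + 7*98)) + 9329 = (-33010 + (-1647 + 686)) + 9329 = (-33010 - 961) + 9329 = -33971 + 9329 = -24642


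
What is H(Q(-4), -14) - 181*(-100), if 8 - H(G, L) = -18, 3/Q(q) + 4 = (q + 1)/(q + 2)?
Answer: 18126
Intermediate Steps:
Q(q) = 3/(-4 + (1 + q)/(2 + q)) (Q(q) = 3/(-4 + (q + 1)/(q + 2)) = 3/(-4 + (1 + q)/(2 + q)))
H(G, L) = 26 (H(G, L) = 8 - 1*(-18) = 8 + 18 = 26)
H(Q(-4), -14) - 181*(-100) = 26 - 181*(-100) = 26 + 18100 = 18126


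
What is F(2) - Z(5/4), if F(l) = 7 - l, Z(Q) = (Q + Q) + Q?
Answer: 5/4 ≈ 1.2500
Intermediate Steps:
Z(Q) = 3*Q (Z(Q) = 2*Q + Q = 3*Q)
F(2) - Z(5/4) = (7 - 1*2) - 3*5/4 = (7 - 2) - 3*5*(1/4) = 5 - 3*5/4 = 5 - 1*15/4 = 5 - 15/4 = 5/4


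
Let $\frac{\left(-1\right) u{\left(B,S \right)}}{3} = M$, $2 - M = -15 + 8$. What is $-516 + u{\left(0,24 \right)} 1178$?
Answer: $-32322$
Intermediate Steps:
$M = 9$ ($M = 2 - \left(-15 + 8\right) = 2 - -7 = 2 + 7 = 9$)
$u{\left(B,S \right)} = -27$ ($u{\left(B,S \right)} = \left(-3\right) 9 = -27$)
$-516 + u{\left(0,24 \right)} 1178 = -516 - 31806 = -32322$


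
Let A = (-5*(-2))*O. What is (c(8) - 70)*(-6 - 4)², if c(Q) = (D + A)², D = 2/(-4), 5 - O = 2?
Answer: 80025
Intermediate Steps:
O = 3 (O = 5 - 1*2 = 5 - 2 = 3)
D = -½ (D = 2*(-¼) = -½ ≈ -0.50000)
A = 30 (A = -5*(-2)*3 = 10*3 = 30)
c(Q) = 3481/4 (c(Q) = (-½ + 30)² = (59/2)² = 3481/4)
(c(8) - 70)*(-6 - 4)² = (3481/4 - 70)*(-6 - 4)² = (3201/4)*(-10)² = (3201/4)*100 = 80025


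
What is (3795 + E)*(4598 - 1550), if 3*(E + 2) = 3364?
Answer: 14978888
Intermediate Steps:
E = 3358/3 (E = -2 + (⅓)*3364 = -2 + 3364/3 = 3358/3 ≈ 1119.3)
(3795 + E)*(4598 - 1550) = (3795 + 3358/3)*(4598 - 1550) = (14743/3)*3048 = 14978888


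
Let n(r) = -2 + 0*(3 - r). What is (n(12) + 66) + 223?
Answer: 287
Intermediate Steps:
n(r) = -2 (n(r) = -2 + 0 = -2)
(n(12) + 66) + 223 = (-2 + 66) + 223 = 64 + 223 = 287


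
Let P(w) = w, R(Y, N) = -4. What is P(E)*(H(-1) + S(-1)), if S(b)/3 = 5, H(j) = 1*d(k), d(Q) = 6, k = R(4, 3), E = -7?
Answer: -147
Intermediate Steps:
k = -4
H(j) = 6 (H(j) = 1*6 = 6)
S(b) = 15 (S(b) = 3*5 = 15)
P(E)*(H(-1) + S(-1)) = -7*(6 + 15) = -7*21 = -147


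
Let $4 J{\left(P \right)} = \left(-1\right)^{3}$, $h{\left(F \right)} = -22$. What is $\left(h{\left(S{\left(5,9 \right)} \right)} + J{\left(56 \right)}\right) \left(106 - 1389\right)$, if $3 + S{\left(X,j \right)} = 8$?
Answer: $\frac{114187}{4} \approx 28547.0$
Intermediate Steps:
$S{\left(X,j \right)} = 5$ ($S{\left(X,j \right)} = -3 + 8 = 5$)
$J{\left(P \right)} = - \frac{1}{4}$ ($J{\left(P \right)} = \frac{\left(-1\right)^{3}}{4} = \frac{1}{4} \left(-1\right) = - \frac{1}{4}$)
$\left(h{\left(S{\left(5,9 \right)} \right)} + J{\left(56 \right)}\right) \left(106 - 1389\right) = \left(-22 - \frac{1}{4}\right) \left(106 - 1389\right) = \left(- \frac{89}{4}\right) \left(-1283\right) = \frac{114187}{4}$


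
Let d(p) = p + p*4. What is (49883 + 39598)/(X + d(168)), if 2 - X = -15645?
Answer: 89481/16487 ≈ 5.4274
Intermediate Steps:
X = 15647 (X = 2 - 1*(-15645) = 2 + 15645 = 15647)
d(p) = 5*p (d(p) = p + 4*p = 5*p)
(49883 + 39598)/(X + d(168)) = (49883 + 39598)/(15647 + 5*168) = 89481/(15647 + 840) = 89481/16487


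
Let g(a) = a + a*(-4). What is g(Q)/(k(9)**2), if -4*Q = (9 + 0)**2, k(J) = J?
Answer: 3/4 ≈ 0.75000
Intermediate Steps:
Q = -81/4 (Q = -(9 + 0)**2/4 = -1/4*9**2 = -1/4*81 = -81/4 ≈ -20.250)
g(a) = -3*a (g(a) = a - 4*a = -3*a)
g(Q)/(k(9)**2) = (-3*(-81/4))/(9**2) = (243/4)/81 = (243/4)*(1/81) = 3/4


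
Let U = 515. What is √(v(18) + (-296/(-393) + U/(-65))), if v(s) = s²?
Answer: √8269861665/5109 ≈ 17.800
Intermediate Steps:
√(v(18) + (-296/(-393) + U/(-65))) = √(18² + (-296/(-393) + 515/(-65))) = √(324 + (-296*(-1/393) + 515*(-1/65))) = √(324 + (296/393 - 103/13)) = √(324 - 36631/5109) = √(1618685/5109) = √8269861665/5109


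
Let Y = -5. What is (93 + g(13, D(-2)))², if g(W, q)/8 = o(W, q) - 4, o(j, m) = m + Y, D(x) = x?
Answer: 25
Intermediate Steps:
o(j, m) = -5 + m (o(j, m) = m - 5 = -5 + m)
g(W, q) = -72 + 8*q (g(W, q) = 8*((-5 + q) - 4) = 8*(-9 + q) = -72 + 8*q)
(93 + g(13, D(-2)))² = (93 + (-72 + 8*(-2)))² = (93 + (-72 - 16))² = (93 - 88)² = 5² = 25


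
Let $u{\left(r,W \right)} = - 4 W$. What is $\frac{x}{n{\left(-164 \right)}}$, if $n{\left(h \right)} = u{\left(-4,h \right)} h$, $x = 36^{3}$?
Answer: $- \frac{729}{1681} \approx -0.43367$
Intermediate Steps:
$x = 46656$
$n{\left(h \right)} = - 4 h^{2}$ ($n{\left(h \right)} = - 4 h h = - 4 h^{2}$)
$\frac{x}{n{\left(-164 \right)}} = \frac{46656}{\left(-4\right) \left(-164\right)^{2}} = \frac{46656}{\left(-4\right) 26896} = \frac{46656}{-107584} = 46656 \left(- \frac{1}{107584}\right) = - \frac{729}{1681}$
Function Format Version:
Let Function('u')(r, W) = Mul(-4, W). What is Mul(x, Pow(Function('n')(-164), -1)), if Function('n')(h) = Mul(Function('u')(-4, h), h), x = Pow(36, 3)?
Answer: Rational(-729, 1681) ≈ -0.43367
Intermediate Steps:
x = 46656
Function('n')(h) = Mul(-4, Pow(h, 2)) (Function('n')(h) = Mul(Mul(-4, h), h) = Mul(-4, Pow(h, 2)))
Mul(x, Pow(Function('n')(-164), -1)) = Mul(46656, Pow(Mul(-4, Pow(-164, 2)), -1)) = Mul(46656, Pow(Mul(-4, 26896), -1)) = Mul(46656, Pow(-107584, -1)) = Mul(46656, Rational(-1, 107584)) = Rational(-729, 1681)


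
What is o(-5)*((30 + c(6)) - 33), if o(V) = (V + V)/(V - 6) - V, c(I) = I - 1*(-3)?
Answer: 390/11 ≈ 35.455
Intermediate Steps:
c(I) = 3 + I (c(I) = I + 3 = 3 + I)
o(V) = -V + 2*V/(-6 + V) (o(V) = (2*V)/(-6 + V) - V = 2*V/(-6 + V) - V = -V + 2*V/(-6 + V))
o(-5)*((30 + c(6)) - 33) = (-5*(8 - 1*(-5))/(-6 - 5))*((30 + (3 + 6)) - 33) = (-5*(8 + 5)/(-11))*((30 + 9) - 33) = (-5*(-1/11)*13)*(39 - 33) = (65/11)*6 = 390/11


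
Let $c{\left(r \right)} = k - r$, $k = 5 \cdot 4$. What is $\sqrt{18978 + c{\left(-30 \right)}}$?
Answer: $2 \sqrt{4757} \approx 137.94$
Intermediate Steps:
$k = 20$
$c{\left(r \right)} = 20 - r$
$\sqrt{18978 + c{\left(-30 \right)}} = \sqrt{18978 + \left(20 - -30\right)} = \sqrt{18978 + \left(20 + 30\right)} = \sqrt{18978 + 50} = \sqrt{19028} = 2 \sqrt{4757}$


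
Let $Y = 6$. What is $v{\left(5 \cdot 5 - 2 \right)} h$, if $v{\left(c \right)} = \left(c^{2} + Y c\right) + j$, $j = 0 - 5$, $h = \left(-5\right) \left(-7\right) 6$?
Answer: $139020$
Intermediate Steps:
$h = 210$ ($h = 35 \cdot 6 = 210$)
$j = -5$
$v{\left(c \right)} = -5 + c^{2} + 6 c$ ($v{\left(c \right)} = \left(c^{2} + 6 c\right) - 5 = -5 + c^{2} + 6 c$)
$v{\left(5 \cdot 5 - 2 \right)} h = \left(-5 + \left(5 \cdot 5 - 2\right)^{2} + 6 \left(5 \cdot 5 - 2\right)\right) 210 = \left(-5 + \left(25 - 2\right)^{2} + 6 \left(25 - 2\right)\right) 210 = \left(-5 + 23^{2} + 6 \cdot 23\right) 210 = \left(-5 + 529 + 138\right) 210 = 662 \cdot 210 = 139020$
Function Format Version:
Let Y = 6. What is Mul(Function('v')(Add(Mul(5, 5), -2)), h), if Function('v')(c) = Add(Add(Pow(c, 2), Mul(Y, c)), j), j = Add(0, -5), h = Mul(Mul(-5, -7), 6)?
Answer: 139020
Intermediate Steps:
h = 210 (h = Mul(35, 6) = 210)
j = -5
Function('v')(c) = Add(-5, Pow(c, 2), Mul(6, c)) (Function('v')(c) = Add(Add(Pow(c, 2), Mul(6, c)), -5) = Add(-5, Pow(c, 2), Mul(6, c)))
Mul(Function('v')(Add(Mul(5, 5), -2)), h) = Mul(Add(-5, Pow(Add(Mul(5, 5), -2), 2), Mul(6, Add(Mul(5, 5), -2))), 210) = Mul(Add(-5, Pow(Add(25, -2), 2), Mul(6, Add(25, -2))), 210) = Mul(Add(-5, Pow(23, 2), Mul(6, 23)), 210) = Mul(Add(-5, 529, 138), 210) = Mul(662, 210) = 139020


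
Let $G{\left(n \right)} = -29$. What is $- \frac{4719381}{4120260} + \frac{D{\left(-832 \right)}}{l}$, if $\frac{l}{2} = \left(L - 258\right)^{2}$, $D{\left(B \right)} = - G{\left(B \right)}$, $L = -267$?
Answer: $- \frac{86714642957}{75709777500} \approx -1.1454$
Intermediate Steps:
$D{\left(B \right)} = 29$ ($D{\left(B \right)} = \left(-1\right) \left(-29\right) = 29$)
$l = 551250$ ($l = 2 \left(-267 - 258\right)^{2} = 2 \left(-525\right)^{2} = 2 \cdot 275625 = 551250$)
$- \frac{4719381}{4120260} + \frac{D{\left(-832 \right)}}{l} = - \frac{4719381}{4120260} + \frac{29}{551250} = \left(-4719381\right) \frac{1}{4120260} + 29 \cdot \frac{1}{551250} = - \frac{1573127}{1373420} + \frac{29}{551250} = - \frac{86714642957}{75709777500}$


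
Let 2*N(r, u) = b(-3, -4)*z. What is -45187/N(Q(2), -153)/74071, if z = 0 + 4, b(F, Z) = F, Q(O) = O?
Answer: 45187/444426 ≈ 0.10167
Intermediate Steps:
z = 4
N(r, u) = -6 (N(r, u) = (-3*4)/2 = (½)*(-12) = -6)
-45187/N(Q(2), -153)/74071 = -45187/(-6)/74071 = -45187*(-⅙)*(1/74071) = (45187/6)*(1/74071) = 45187/444426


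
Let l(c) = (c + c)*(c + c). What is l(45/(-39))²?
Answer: 810000/28561 ≈ 28.360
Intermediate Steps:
l(c) = 4*c² (l(c) = (2*c)*(2*c) = 4*c²)
l(45/(-39))² = (4*(45/(-39))²)² = (4*(45*(-1/39))²)² = (4*(-15/13)²)² = (4*(225/169))² = (900/169)² = 810000/28561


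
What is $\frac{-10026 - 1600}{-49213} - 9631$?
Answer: $- \frac{473958777}{49213} \approx -9630.8$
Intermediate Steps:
$\frac{-10026 - 1600}{-49213} - 9631 = \left(-11626\right) \left(- \frac{1}{49213}\right) - 9631 = \frac{11626}{49213} - 9631 = - \frac{473958777}{49213}$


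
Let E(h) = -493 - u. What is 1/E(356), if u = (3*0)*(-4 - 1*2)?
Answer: -1/493 ≈ -0.0020284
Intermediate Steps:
u = 0 (u = 0*(-4 - 2) = 0*(-6) = 0)
E(h) = -493 (E(h) = -493 - 1*0 = -493 + 0 = -493)
1/E(356) = 1/(-493) = -1/493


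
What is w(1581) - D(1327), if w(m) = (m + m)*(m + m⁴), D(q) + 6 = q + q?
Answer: 19755560024380276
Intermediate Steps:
D(q) = -6 + 2*q (D(q) = -6 + (q + q) = -6 + 2*q)
w(m) = 2*m*(m + m⁴) (w(m) = (2*m)*(m + m⁴) = 2*m*(m + m⁴))
w(1581) - D(1327) = 2*1581²*(1 + 1581³) - (-6 + 2*1327) = 2*2499561*(1 + 3951805941) - (-6 + 2654) = 2*2499561*3951805942 - 1*2648 = 19755560024382924 - 2648 = 19755560024380276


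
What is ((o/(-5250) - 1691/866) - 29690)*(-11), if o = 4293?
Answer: 123748332114/378875 ≈ 3.2662e+5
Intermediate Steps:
((o/(-5250) - 1691/866) - 29690)*(-11) = ((4293/(-5250) - 1691/866) - 29690)*(-11) = ((4293*(-1/5250) - 1691*1/866) - 29690)*(-11) = ((-1431/1750 - 1691/866) - 29690)*(-11) = (-1049624/378875 - 29690)*(-11) = -11249848374/378875*(-11) = 123748332114/378875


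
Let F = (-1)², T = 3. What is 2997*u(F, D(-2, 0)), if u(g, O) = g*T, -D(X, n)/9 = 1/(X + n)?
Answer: 8991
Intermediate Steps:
D(X, n) = -9/(X + n)
F = 1
u(g, O) = 3*g (u(g, O) = g*3 = 3*g)
2997*u(F, D(-2, 0)) = 2997*(3*1) = 2997*3 = 8991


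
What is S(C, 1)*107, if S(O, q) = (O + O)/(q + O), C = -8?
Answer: 1712/7 ≈ 244.57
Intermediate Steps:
S(O, q) = 2*O/(O + q) (S(O, q) = (2*O)/(O + q) = 2*O/(O + q))
S(C, 1)*107 = (2*(-8)/(-8 + 1))*107 = (2*(-8)/(-7))*107 = (2*(-8)*(-1/7))*107 = (16/7)*107 = 1712/7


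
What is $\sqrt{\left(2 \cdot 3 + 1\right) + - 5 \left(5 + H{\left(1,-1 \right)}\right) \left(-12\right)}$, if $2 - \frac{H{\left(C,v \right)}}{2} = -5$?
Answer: $\sqrt{1147} \approx 33.867$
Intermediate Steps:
$H{\left(C,v \right)} = 14$ ($H{\left(C,v \right)} = 4 - -10 = 4 + 10 = 14$)
$\sqrt{\left(2 \cdot 3 + 1\right) + - 5 \left(5 + H{\left(1,-1 \right)}\right) \left(-12\right)} = \sqrt{\left(2 \cdot 3 + 1\right) + - 5 \left(5 + 14\right) \left(-12\right)} = \sqrt{\left(6 + 1\right) + \left(-5\right) 19 \left(-12\right)} = \sqrt{7 - -1140} = \sqrt{7 + 1140} = \sqrt{1147}$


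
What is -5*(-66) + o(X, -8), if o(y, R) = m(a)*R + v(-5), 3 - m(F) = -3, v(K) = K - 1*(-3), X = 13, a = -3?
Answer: 280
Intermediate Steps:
v(K) = 3 + K (v(K) = K + 3 = 3 + K)
m(F) = 6 (m(F) = 3 - 1*(-3) = 3 + 3 = 6)
o(y, R) = -2 + 6*R (o(y, R) = 6*R + (3 - 5) = 6*R - 2 = -2 + 6*R)
-5*(-66) + o(X, -8) = -5*(-66) + (-2 + 6*(-8)) = 330 + (-2 - 48) = 330 - 50 = 280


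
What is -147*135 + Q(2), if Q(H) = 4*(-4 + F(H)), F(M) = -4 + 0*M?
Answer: -19877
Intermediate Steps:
F(M) = -4 (F(M) = -4 + 0 = -4)
Q(H) = -32 (Q(H) = 4*(-4 - 4) = 4*(-8) = -32)
-147*135 + Q(2) = -147*135 - 32 = -19845 - 32 = -19877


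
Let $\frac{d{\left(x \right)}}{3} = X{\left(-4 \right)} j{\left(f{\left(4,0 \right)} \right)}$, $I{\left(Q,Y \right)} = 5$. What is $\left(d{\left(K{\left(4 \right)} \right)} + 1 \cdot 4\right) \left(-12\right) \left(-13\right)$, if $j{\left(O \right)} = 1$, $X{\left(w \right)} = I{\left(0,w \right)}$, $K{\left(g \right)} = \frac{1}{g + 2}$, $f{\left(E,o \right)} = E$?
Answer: $2964$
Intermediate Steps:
$K{\left(g \right)} = \frac{1}{2 + g}$
$X{\left(w \right)} = 5$
$d{\left(x \right)} = 15$ ($d{\left(x \right)} = 3 \cdot 5 \cdot 1 = 3 \cdot 5 = 15$)
$\left(d{\left(K{\left(4 \right)} \right)} + 1 \cdot 4\right) \left(-12\right) \left(-13\right) = \left(15 + 1 \cdot 4\right) \left(-12\right) \left(-13\right) = \left(15 + 4\right) \left(-12\right) \left(-13\right) = 19 \left(-12\right) \left(-13\right) = \left(-228\right) \left(-13\right) = 2964$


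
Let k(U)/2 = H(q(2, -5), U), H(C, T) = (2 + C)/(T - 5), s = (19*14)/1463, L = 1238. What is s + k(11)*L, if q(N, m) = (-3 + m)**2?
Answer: 299598/11 ≈ 27236.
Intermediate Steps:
s = 2/11 (s = 266*(1/1463) = 2/11 ≈ 0.18182)
H(C, T) = (2 + C)/(-5 + T)
k(U) = 132/(-5 + U) (k(U) = 2*((2 + (-3 - 5)**2)/(-5 + U)) = 2*((2 + (-8)**2)/(-5 + U)) = 2*((2 + 64)/(-5 + U)) = 2*(66/(-5 + U)) = 132/(-5 + U))
s + k(11)*L = 2/11 + (132/(-5 + 11))*1238 = 2/11 + (132/6)*1238 = 2/11 + (132*(1/6))*1238 = 2/11 + 22*1238 = 2/11 + 27236 = 299598/11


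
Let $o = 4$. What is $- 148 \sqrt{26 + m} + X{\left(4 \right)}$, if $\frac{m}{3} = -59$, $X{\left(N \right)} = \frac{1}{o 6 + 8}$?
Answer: $\frac{1}{32} - 148 i \sqrt{151} \approx 0.03125 - 1818.7 i$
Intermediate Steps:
$X{\left(N \right)} = \frac{1}{32}$ ($X{\left(N \right)} = \frac{1}{4 \cdot 6 + 8} = \frac{1}{24 + 8} = \frac{1}{32}$)
$m = -177$ ($m = 3 \left(-59\right) = -177$)
$- 148 \sqrt{26 + m} + X{\left(4 \right)} = - 148 \sqrt{26 - 177} + \frac{1}{32} = - 148 \sqrt{-151} + \frac{1}{32} = - 148 i \sqrt{151} + \frac{1}{32} = \frac{1}{32} - 148 i \sqrt{151}$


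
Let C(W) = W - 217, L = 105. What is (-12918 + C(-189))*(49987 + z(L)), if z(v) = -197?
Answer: -663401960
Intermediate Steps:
C(W) = -217 + W
(-12918 + C(-189))*(49987 + z(L)) = (-12918 + (-217 - 189))*(49987 - 197) = (-12918 - 406)*49790 = -13324*49790 = -663401960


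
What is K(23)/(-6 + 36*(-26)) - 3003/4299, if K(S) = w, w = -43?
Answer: -881323/1349886 ≈ -0.65289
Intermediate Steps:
K(S) = -43
K(23)/(-6 + 36*(-26)) - 3003/4299 = -43/(-6 + 36*(-26)) - 3003/4299 = -43/(-6 - 936) - 3003*1/4299 = -43/(-942) - 1001/1433 = -43*(-1/942) - 1001/1433 = 43/942 - 1001/1433 = -881323/1349886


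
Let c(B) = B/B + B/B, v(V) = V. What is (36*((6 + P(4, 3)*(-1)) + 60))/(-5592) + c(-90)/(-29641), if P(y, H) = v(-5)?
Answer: -6314465/13812706 ≈ -0.45715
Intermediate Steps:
P(y, H) = -5
c(B) = 2 (c(B) = 1 + 1 = 2)
(36*((6 + P(4, 3)*(-1)) + 60))/(-5592) + c(-90)/(-29641) = (36*((6 - 5*(-1)) + 60))/(-5592) + 2/(-29641) = (36*((6 + 5) + 60))*(-1/5592) + 2*(-1/29641) = (36*(11 + 60))*(-1/5592) - 2/29641 = (36*71)*(-1/5592) - 2/29641 = 2556*(-1/5592) - 2/29641 = -213/466 - 2/29641 = -6314465/13812706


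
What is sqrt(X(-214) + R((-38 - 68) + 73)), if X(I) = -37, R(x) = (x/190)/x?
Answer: 3*I*sqrt(148390)/190 ≈ 6.0823*I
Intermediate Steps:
R(x) = 1/190 (R(x) = (x*(1/190))/x = (x/190)/x = 1/190)
sqrt(X(-214) + R((-38 - 68) + 73)) = sqrt(-37 + 1/190) = sqrt(-7029/190) = 3*I*sqrt(148390)/190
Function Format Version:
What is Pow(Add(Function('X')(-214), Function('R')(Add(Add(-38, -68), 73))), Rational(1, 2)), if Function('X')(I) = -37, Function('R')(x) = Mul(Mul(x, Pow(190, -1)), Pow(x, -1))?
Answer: Mul(Rational(3, 190), I, Pow(148390, Rational(1, 2))) ≈ Mul(6.0823, I)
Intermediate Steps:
Function('R')(x) = Rational(1, 190) (Function('R')(x) = Mul(Mul(x, Rational(1, 190)), Pow(x, -1)) = Mul(Mul(Rational(1, 190), x), Pow(x, -1)) = Rational(1, 190))
Pow(Add(Function('X')(-214), Function('R')(Add(Add(-38, -68), 73))), Rational(1, 2)) = Pow(Add(-37, Rational(1, 190)), Rational(1, 2)) = Pow(Rational(-7029, 190), Rational(1, 2)) = Mul(Rational(3, 190), I, Pow(148390, Rational(1, 2)))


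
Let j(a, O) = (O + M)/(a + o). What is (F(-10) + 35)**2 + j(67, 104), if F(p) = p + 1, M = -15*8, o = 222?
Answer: 195348/289 ≈ 675.94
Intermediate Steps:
M = -120
F(p) = 1 + p
j(a, O) = (-120 + O)/(222 + a) (j(a, O) = (O - 120)/(a + 222) = (-120 + O)/(222 + a))
(F(-10) + 35)**2 + j(67, 104) = ((1 - 10) + 35)**2 + (-120 + 104)/(222 + 67) = (-9 + 35)**2 - 16/289 = 26**2 + (1/289)*(-16) = 676 - 16/289 = 195348/289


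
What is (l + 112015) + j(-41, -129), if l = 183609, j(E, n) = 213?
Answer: 295837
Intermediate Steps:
(l + 112015) + j(-41, -129) = (183609 + 112015) + 213 = 295624 + 213 = 295837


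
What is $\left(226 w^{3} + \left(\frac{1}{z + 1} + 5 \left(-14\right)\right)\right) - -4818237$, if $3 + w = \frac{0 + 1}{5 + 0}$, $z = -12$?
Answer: $\frac{6618157916}{1375} \approx 4.8132 \cdot 10^{6}$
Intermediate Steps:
$w = - \frac{14}{5}$ ($w = -3 + \frac{0 + 1}{5 + 0} = -3 + 1 \cdot \frac{1}{5} = -3 + \frac{1}{5} = - \frac{14}{5} \approx -2.8$)
$\left(226 w^{3} + \left(\frac{1}{z + 1} + 5 \left(-14\right)\right)\right) - -4818237 = \left(226 \left(- \frac{14}{5}\right)^{3} + \left(\frac{1}{-12 + 1} + 5 \left(-14\right)\right)\right) - -4818237 = \left(226 \left(- \frac{2744}{125}\right) - \left(70 - \frac{1}{-11}\right)\right) + 4818237 = \left(- \frac{620144}{125} - \frac{771}{11}\right) + 4818237 = - \frac{6917959}{1375} + 4818237 = \frac{6618157916}{1375}$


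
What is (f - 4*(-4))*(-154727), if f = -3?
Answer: -2011451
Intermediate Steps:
(f - 4*(-4))*(-154727) = (-3 - 4*(-4))*(-154727) = (-3 + 16)*(-154727) = 13*(-154727) = -2011451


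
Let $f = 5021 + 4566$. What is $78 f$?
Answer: $747786$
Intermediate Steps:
$f = 9587$
$78 f = 78 \cdot 9587 = 747786$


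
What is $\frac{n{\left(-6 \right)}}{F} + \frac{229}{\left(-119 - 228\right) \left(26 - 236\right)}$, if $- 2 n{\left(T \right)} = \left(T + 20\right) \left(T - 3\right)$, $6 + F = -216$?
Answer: $- \frac{378331}{1348095} \approx -0.28064$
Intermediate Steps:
$F = -222$ ($F = -6 - 216 = -222$)
$n{\left(T \right)} = - \frac{\left(-3 + T\right) \left(20 + T\right)}{2}$ ($n{\left(T \right)} = - \frac{\left(T + 20\right) \left(T - 3\right)}{2} = - \frac{\left(20 + T\right) \left(-3 + T\right)}{2} = - \frac{\left(-3 + T\right) \left(20 + T\right)}{2}$)
$\frac{n{\left(-6 \right)}}{F} + \frac{229}{\left(-119 - 228\right) \left(26 - 236\right)} = \frac{30 - -51 - \frac{\left(-6\right)^{2}}{2}}{-222} + \frac{229}{\left(-119 - 228\right) \left(26 - 236\right)} = \left(30 + 51 - 18\right) \left(- \frac{1}{222}\right) + \frac{229}{\left(-347\right) \left(-210\right)} = \left(30 + 51 - 18\right) \left(- \frac{1}{222}\right) + \frac{229}{72870} = 63 \left(- \frac{1}{222}\right) + 229 \cdot \frac{1}{72870} = - \frac{21}{74} + \frac{229}{72870} = - \frac{378331}{1348095}$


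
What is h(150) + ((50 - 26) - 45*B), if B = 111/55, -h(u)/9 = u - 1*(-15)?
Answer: -17070/11 ≈ -1551.8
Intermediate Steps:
h(u) = -135 - 9*u (h(u) = -9*(u - 1*(-15)) = -9*(u + 15) = -9*(15 + u) = -135 - 9*u)
B = 111/55 (B = 111*(1/55) = 111/55 ≈ 2.0182)
h(150) + ((50 - 26) - 45*B) = (-135 - 9*150) + ((50 - 26) - 45*111/55) = (-135 - 1350) + (24 - 999/11) = -1485 - 735/11 = -17070/11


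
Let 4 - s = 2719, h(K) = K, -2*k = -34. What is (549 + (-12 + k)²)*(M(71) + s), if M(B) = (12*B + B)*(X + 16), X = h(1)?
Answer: 7448224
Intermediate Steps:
k = 17 (k = -½*(-34) = 17)
s = -2715 (s = 4 - 1*2719 = 4 - 2719 = -2715)
X = 1
M(B) = 221*B (M(B) = (12*B + B)*(1 + 16) = (13*B)*17 = 221*B)
(549 + (-12 + k)²)*(M(71) + s) = (549 + (-12 + 17)²)*(221*71 - 2715) = (549 + 5²)*(15691 - 2715) = (549 + 25)*12976 = 574*12976 = 7448224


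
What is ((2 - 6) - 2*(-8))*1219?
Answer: 14628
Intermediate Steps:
((2 - 6) - 2*(-8))*1219 = (-4 + 16)*1219 = 12*1219 = 14628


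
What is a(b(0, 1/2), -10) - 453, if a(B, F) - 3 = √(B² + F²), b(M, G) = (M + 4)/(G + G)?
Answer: -450 + 2*√29 ≈ -439.23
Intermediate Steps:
b(M, G) = (4 + M)/(2*G) (b(M, G) = (4 + M)/((2*G)) = (4 + M)*(1/(2*G)) = (4 + M)/(2*G))
a(B, F) = 3 + √(B² + F²)
a(b(0, 1/2), -10) - 453 = (3 + √(((4 + 0)/(2*((1/2))))² + (-10)²)) - 453 = (3 + √(((½)*4/(1*(½)))² + 100)) - 453 = (3 + √(((½)*4/(½))² + 100)) - 453 = (3 + √(((½)*2*4)² + 100)) - 453 = (3 + √(4² + 100)) - 453 = (3 + √(16 + 100)) - 453 = (3 + √116) - 453 = (3 + 2*√29) - 453 = -450 + 2*√29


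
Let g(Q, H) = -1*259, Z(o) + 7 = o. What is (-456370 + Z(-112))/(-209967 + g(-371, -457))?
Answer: 456489/210226 ≈ 2.1714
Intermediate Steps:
Z(o) = -7 + o
g(Q, H) = -259
(-456370 + Z(-112))/(-209967 + g(-371, -457)) = (-456370 + (-7 - 112))/(-209967 - 259) = (-456370 - 119)/(-210226) = -456489*(-1/210226) = 456489/210226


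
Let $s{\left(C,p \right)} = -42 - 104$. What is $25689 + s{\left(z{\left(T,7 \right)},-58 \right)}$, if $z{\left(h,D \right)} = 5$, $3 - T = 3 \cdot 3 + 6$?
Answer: $25543$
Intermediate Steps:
$T = -12$ ($T = 3 - \left(3 \cdot 3 + 6\right) = 3 - \left(9 + 6\right) = 3 - 15 = -12$)
$s{\left(C,p \right)} = -146$ ($s{\left(C,p \right)} = -42 - 104 = -146$)
$25689 + s{\left(z{\left(T,7 \right)},-58 \right)} = 25689 - 146 = 25543$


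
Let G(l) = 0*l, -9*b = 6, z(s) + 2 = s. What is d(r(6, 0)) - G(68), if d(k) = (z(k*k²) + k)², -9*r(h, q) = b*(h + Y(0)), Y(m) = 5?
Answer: 160782400/387420489 ≈ 0.41501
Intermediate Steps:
z(s) = -2 + s
b = -⅔ (b = -⅑*6 = -⅔ ≈ -0.66667)
r(h, q) = 10/27 + 2*h/27 (r(h, q) = -(-2)*(h + 5)/27 = -(-2)*(5 + h)/27 = -(-10/3 - 2*h/3)/9 = 10/27 + 2*h/27)
G(l) = 0
d(k) = (-2 + k + k³)² (d(k) = ((-2 + k*k²) + k)² = ((-2 + k³) + k)² = (-2 + k + k³)²)
d(r(6, 0)) - G(68) = (-2 + (10/27 + (2/27)*6) + (10/27 + (2/27)*6)³)² - 1*0 = (-2 + (10/27 + 4/9) + (10/27 + 4/9)³)² + 0 = (-2 + 22/27 + (22/27)³)² + 0 = (-2 + 22/27 + 10648/19683)² + 0 = (-12680/19683)² + 0 = 160782400/387420489 + 0 = 160782400/387420489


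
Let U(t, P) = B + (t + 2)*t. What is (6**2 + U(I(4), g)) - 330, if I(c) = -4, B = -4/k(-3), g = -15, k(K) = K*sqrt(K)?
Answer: -286 - 4*I*sqrt(3)/9 ≈ -286.0 - 0.7698*I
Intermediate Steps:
k(K) = K**(3/2)
B = -4*I*sqrt(3)/9 ≈ -0.7698*I
U(t, P) = t*(2 + t) - 4*I*sqrt(3)/9 (U(t, P) = -4*I*sqrt(3)/9 + (t + 2)*t = -4*I*sqrt(3)/9 + (2 + t)*t = -4*I*sqrt(3)/9 + t*(2 + t) = t*(2 + t) - 4*I*sqrt(3)/9)
(6**2 + U(I(4), g)) - 330 = (6**2 + ((-4)**2 + 2*(-4) - 4*I*sqrt(3)/9)) - 330 = (36 + (16 - 8 - 4*I*sqrt(3)/9)) - 330 = (36 + (8 - 4*I*sqrt(3)/9)) - 330 = (44 - 4*I*sqrt(3)/9) - 330 = -286 - 4*I*sqrt(3)/9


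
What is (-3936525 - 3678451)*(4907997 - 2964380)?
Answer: -14800596808192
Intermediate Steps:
(-3936525 - 3678451)*(4907997 - 2964380) = -7614976*1943617 = -14800596808192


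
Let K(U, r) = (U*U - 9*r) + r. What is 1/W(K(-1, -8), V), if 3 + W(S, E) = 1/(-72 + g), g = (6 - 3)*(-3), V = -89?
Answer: -81/244 ≈ -0.33197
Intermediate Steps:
K(U, r) = U² - 8*r (K(U, r) = (U² - 9*r) + r = U² - 8*r)
g = -9 (g = 3*(-3) = -9)
W(S, E) = -244/81 (W(S, E) = -3 + 1/(-72 - 9) = -3 + 1/(-81) = -3 - 1/81 = -244/81)
1/W(K(-1, -8), V) = 1/(-244/81) = -81/244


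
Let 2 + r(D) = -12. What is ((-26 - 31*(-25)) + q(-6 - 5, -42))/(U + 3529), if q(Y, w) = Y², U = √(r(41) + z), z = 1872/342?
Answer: 58334370/236623141 - 7830*I*√38/236623141 ≈ 0.24653 - 0.00020398*I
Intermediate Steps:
r(D) = -14 (r(D) = -2 - 12 = -14)
z = 104/19 (z = 1872*(1/342) = 104/19 ≈ 5.4737)
U = 9*I*√38/19 (U = √(-14 + 104/19) = √(-162/19) = 9*I*√38/19 ≈ 2.92*I)
((-26 - 31*(-25)) + q(-6 - 5, -42))/(U + 3529) = ((-26 - 31*(-25)) + (-6 - 5)²)/(9*I*√38/19 + 3529) = ((-26 + 775) + (-11)²)/(3529 + 9*I*√38/19) = (749 + 121)/(3529 + 9*I*√38/19) = 870/(3529 + 9*I*√38/19)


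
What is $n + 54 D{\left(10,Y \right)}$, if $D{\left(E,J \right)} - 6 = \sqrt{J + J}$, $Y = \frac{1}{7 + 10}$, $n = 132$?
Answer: $456 + \frac{54 \sqrt{34}}{17} \approx 474.52$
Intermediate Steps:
$Y = \frac{1}{17} \approx 0.058824$
$D{\left(E,J \right)} = 6 + \sqrt{2} \sqrt{J}$ ($D{\left(E,J \right)} = 6 + \sqrt{J + J} = 6 + \sqrt{2 J} = 6 + \sqrt{2} \sqrt{J}$)
$n + 54 D{\left(10,Y \right)} = 132 + 54 \left(6 + \frac{\sqrt{2}}{\sqrt{17}}\right) = 132 + 54 \left(6 + \sqrt{2} \frac{\sqrt{17}}{17}\right) = 132 + 54 \left(6 + \frac{\sqrt{34}}{17}\right) = 132 + \left(324 + \frac{54 \sqrt{34}}{17}\right) = 456 + \frac{54 \sqrt{34}}{17}$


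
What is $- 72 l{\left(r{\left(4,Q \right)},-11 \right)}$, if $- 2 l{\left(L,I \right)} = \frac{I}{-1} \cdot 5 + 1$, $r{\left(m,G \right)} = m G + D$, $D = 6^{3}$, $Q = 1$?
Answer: $2016$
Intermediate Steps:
$D = 216$
$r{\left(m,G \right)} = 216 + G m$ ($r{\left(m,G \right)} = m G + 216 = G m + 216 = 216 + G m$)
$l{\left(L,I \right)} = - \frac{1}{2} + \frac{5 I}{2}$ ($l{\left(L,I \right)} = - \frac{\frac{I}{-1} \cdot 5 + 1}{2} = - \frac{I \left(-1\right) 5 + 1}{2} = - \frac{- I 5 + 1}{2} = - \frac{- 5 I + 1}{2} = - \frac{1 - 5 I}{2} = - \frac{1}{2} + \frac{5 I}{2}$)
$- 72 l{\left(r{\left(4,Q \right)},-11 \right)} = - 72 \left(- \frac{1}{2} + \frac{5}{2} \left(-11\right)\right) = - 72 \left(- \frac{1}{2} - \frac{55}{2}\right) = \left(-72\right) \left(-28\right) = 2016$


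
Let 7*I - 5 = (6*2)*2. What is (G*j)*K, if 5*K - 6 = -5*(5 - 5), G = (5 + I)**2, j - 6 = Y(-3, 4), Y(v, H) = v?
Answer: 73728/245 ≈ 300.93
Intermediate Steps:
I = 29/7 (I = 5/7 + ((6*2)*2)/7 = 5/7 + (12*2)/7 = 5/7 + (1/7)*24 = 5/7 + 24/7 = 29/7 ≈ 4.1429)
j = 3 (j = 6 - 3 = 3)
G = 4096/49 (G = (5 + 29/7)**2 = (64/7)**2 = 4096/49 ≈ 83.592)
K = 6/5 (K = 6/5 + (-5*(5 - 5))/5 = 6/5 + (-5*0)/5 = 6/5 + (1/5)*0 = 6/5 + 0 = 6/5 ≈ 1.2000)
(G*j)*K = ((4096/49)*3)*(6/5) = (12288/49)*(6/5) = 73728/245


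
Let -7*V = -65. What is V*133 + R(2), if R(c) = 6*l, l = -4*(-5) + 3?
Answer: 1373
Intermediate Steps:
V = 65/7 (V = -⅐*(-65) = 65/7 ≈ 9.2857)
l = 23 (l = 20 + 3 = 23)
R(c) = 138 (R(c) = 6*23 = 138)
V*133 + R(2) = (65/7)*133 + 138 = 1235 + 138 = 1373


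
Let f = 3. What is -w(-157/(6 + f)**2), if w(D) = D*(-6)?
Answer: -314/27 ≈ -11.630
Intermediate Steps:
w(D) = -6*D
-w(-157/(6 + f)**2) = -(-6)*(-157/(6 + 3)**2) = -(-6)*(-157/(9**2)) = -(-6)*(-157/81) = -(-6)*(-157*1/81) = -(-6)*(-157)/81 = -1*314/27 = -314/27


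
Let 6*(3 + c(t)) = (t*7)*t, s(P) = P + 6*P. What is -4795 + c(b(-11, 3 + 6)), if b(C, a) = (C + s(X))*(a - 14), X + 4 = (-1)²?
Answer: 75206/3 ≈ 25069.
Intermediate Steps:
X = -3 (X = -4 + (-1)² = -4 + 1 = -3)
s(P) = 7*P
b(C, a) = (-21 + C)*(-14 + a) (b(C, a) = (C + 7*(-3))*(a - 14) = (C - 21)*(-14 + a) = (-21 + C)*(-14 + a))
c(t) = -3 + 7*t²/6 (c(t) = -3 + ((t*7)*t)/6 = -3 + ((7*t)*t)/6 = -3 + (7*t²)/6 = -3 + 7*t²/6)
-4795 + c(b(-11, 3 + 6)) = -4795 + (-3 + 7*(294 - 21*(3 + 6) - 14*(-11) - 11*(3 + 6))²/6) = -4795 + (-3 + 7*(294 - 21*9 + 154 - 11*9)²/6) = -4795 + (-3 + 7*(294 - 189 + 154 - 99)²/6) = -4795 + (-3 + (7/6)*160²) = -4795 + (-3 + (7/6)*25600) = -4795 + (-3 + 89600/3) = -4795 + 89591/3 = 75206/3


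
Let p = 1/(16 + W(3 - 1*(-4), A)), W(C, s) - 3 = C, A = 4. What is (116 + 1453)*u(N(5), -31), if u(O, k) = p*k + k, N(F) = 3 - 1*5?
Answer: -1313253/26 ≈ -50510.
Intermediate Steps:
N(F) = -2 (N(F) = 3 - 5 = -2)
W(C, s) = 3 + C
p = 1/26 (p = 1/(16 + (3 + (3 - 1*(-4)))) = 1/(16 + (3 + (3 + 4))) = 1/(16 + (3 + 7)) = 1/(16 + 10) = 1/26 ≈ 0.038462)
u(O, k) = 27*k/26 (u(O, k) = k/26 + k = 27*k/26)
(116 + 1453)*u(N(5), -31) = (116 + 1453)*((27/26)*(-31)) = 1569*(-837/26) = -1313253/26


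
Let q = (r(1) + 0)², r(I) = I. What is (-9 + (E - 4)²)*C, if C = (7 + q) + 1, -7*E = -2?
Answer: 2115/49 ≈ 43.163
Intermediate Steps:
E = 2/7 (E = -⅐*(-2) = 2/7 ≈ 0.28571)
q = 1 (q = (1 + 0)² = 1² = 1)
C = 9 (C = (7 + 1) + 1 = 8 + 1 = 9)
(-9 + (E - 4)²)*C = (-9 + (2/7 - 4)²)*9 = (-9 + (-26/7)²)*9 = (-9 + 676/49)*9 = (235/49)*9 = 2115/49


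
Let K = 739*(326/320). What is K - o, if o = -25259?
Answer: 4161897/160 ≈ 26012.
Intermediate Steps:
K = 120457/160 (K = 739*(326*(1/320)) = 739*(163/160) = 120457/160 ≈ 752.86)
K - o = 120457/160 - 1*(-25259) = 120457/160 + 25259 = 4161897/160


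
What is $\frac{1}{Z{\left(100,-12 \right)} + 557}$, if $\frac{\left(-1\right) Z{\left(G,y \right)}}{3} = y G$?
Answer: $\frac{1}{4157} \approx 0.00024056$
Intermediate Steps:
$Z{\left(G,y \right)} = - 3 G y$ ($Z{\left(G,y \right)} = - 3 y G = - 3 G y$)
$\frac{1}{Z{\left(100,-12 \right)} + 557} = \frac{1}{\left(-3\right) 100 \left(-12\right) + 557} = \frac{1}{3600 + 557} = \frac{1}{4157}$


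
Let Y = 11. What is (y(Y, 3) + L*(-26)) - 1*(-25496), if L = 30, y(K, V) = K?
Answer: 24727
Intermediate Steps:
(y(Y, 3) + L*(-26)) - 1*(-25496) = (11 + 30*(-26)) - 1*(-25496) = (11 - 780) + 25496 = -769 + 25496 = 24727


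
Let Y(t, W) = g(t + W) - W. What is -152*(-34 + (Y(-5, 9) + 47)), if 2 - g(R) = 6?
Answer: 0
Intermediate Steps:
g(R) = -4 (g(R) = 2 - 1*6 = 2 - 6 = -4)
Y(t, W) = -4 - W
-152*(-34 + (Y(-5, 9) + 47)) = -152*(-34 + ((-4 - 1*9) + 47)) = -152*(-34 + ((-4 - 9) + 47)) = -152*(-34 + (-13 + 47)) = -152*(-34 + 34) = -152*0 = 0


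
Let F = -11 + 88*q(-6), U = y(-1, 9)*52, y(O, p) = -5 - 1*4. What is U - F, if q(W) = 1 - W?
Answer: -1073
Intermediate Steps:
y(O, p) = -9 (y(O, p) = -5 - 4 = -9)
U = -468 (U = -9*52 = -468)
F = 605 (F = -11 + 88*(1 - 1*(-6)) = -11 + 88*(1 + 6) = -11 + 88*7 = -11 + 616 = 605)
U - F = -468 - 1*605 = -468 - 605 = -1073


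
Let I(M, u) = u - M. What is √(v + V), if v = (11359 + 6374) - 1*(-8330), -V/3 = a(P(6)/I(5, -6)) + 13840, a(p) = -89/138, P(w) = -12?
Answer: I*√32702918/46 ≈ 124.32*I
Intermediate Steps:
a(p) = -89/138 (a(p) = -89*1/138 = -89/138)
V = -1909831/46 (V = -3*(-89/138 + 13840) = -3*1909831/138 = -1909831/46 ≈ -41518.)
v = 26063 (v = 17733 + 8330 = 26063)
√(v + V) = √(26063 - 1909831/46) = √(-710933/46) = I*√32702918/46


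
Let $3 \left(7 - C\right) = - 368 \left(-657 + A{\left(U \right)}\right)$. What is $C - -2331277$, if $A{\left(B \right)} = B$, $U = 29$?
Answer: $\frac{6762748}{3} \approx 2.2542 \cdot 10^{6}$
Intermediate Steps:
$C = - \frac{231083}{3}$ ($C = 7 - \frac{\left(-368\right) \left(-657 + 29\right)}{3} = 7 - \frac{\left(-368\right) \left(-628\right)}{3} = 7 - \frac{231104}{3} = - \frac{231083}{3} \approx -77028.0$)
$C - -2331277 = - \frac{231083}{3} - -2331277 = - \frac{231083}{3} + 2331277 = \frac{6762748}{3}$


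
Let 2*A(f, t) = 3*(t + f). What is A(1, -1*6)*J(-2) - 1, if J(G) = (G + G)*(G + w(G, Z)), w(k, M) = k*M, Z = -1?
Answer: -1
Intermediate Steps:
w(k, M) = M*k
J(G) = 0 (J(G) = (G + G)*(G - G) = (2*G)*0 = 0)
A(f, t) = 3*f/2 + 3*t/2 (A(f, t) = (3*(t + f))/2 = (3*(f + t))/2 = (3*f + 3*t)/2 = 3*f/2 + 3*t/2)
A(1, -1*6)*J(-2) - 1 = ((3/2)*1 + 3*(-1*6)/2)*0 - 1 = (3/2 + (3/2)*(-6))*0 - 1 = (3/2 - 9)*0 - 1 = -15/2*0 - 1 = 0 - 1 = -1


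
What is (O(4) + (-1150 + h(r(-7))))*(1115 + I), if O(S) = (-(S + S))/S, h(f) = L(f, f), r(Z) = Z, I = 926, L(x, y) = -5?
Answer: -2361437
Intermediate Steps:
h(f) = -5
O(S) = -2 (O(S) = (-2*S)/S = -2)
(O(4) + (-1150 + h(r(-7))))*(1115 + I) = (-2 + (-1150 - 5))*(1115 + 926) = (-2 - 1155)*2041 = -1157*2041 = -2361437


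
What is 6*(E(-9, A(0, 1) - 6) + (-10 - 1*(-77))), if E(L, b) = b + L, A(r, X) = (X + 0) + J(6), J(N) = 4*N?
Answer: 462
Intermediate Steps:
A(r, X) = 24 + X (A(r, X) = (X + 0) + 4*6 = X + 24 = 24 + X)
E(L, b) = L + b
6*(E(-9, A(0, 1) - 6) + (-10 - 1*(-77))) = 6*((-9 + ((24 + 1) - 6)) + (-10 - 1*(-77))) = 6*((-9 + (25 - 6)) + (-10 + 77)) = 6*((-9 + 19) + 67) = 6*(10 + 67) = 6*77 = 462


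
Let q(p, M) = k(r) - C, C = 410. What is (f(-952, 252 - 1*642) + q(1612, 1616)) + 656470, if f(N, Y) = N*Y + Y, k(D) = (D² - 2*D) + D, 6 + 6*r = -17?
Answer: 36970867/36 ≈ 1.0270e+6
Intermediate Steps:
r = -23/6 (r = -1 + (⅙)*(-17) = -1 - 17/6 = -23/6 ≈ -3.8333)
k(D) = D² - D
f(N, Y) = Y + N*Y
q(p, M) = -14093/36 (q(p, M) = -23*(-1 - 23/6)/6 - 1*410 = -23/6*(-29/6) - 410 = 667/36 - 410 = -14093/36)
(f(-952, 252 - 1*642) + q(1612, 1616)) + 656470 = ((252 - 1*642)*(1 - 952) - 14093/36) + 656470 = ((252 - 642)*(-951) - 14093/36) + 656470 = (-390*(-951) - 14093/36) + 656470 = (370890 - 14093/36) + 656470 = 13337947/36 + 656470 = 36970867/36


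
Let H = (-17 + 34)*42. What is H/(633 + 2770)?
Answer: 714/3403 ≈ 0.20981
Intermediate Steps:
H = 714 (H = 17*42 = 714)
H/(633 + 2770) = 714/(633 + 2770) = 714/3403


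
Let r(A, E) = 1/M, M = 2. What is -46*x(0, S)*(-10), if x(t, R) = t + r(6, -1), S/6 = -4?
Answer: 230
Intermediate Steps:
S = -24 (S = 6*(-4) = -24)
r(A, E) = ½ (r(A, E) = 1/2 = ½)
x(t, R) = ½ + t (x(t, R) = t + ½ = ½ + t)
-46*x(0, S)*(-10) = -46*(½ + 0)*(-10) = -46*½*(-10) = -23*(-10) = 230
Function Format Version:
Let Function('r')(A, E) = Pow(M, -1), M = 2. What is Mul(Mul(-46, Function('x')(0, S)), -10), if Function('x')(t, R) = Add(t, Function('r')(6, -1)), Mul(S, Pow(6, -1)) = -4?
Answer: 230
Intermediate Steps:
S = -24 (S = Mul(6, -4) = -24)
Function('r')(A, E) = Rational(1, 2) (Function('r')(A, E) = Pow(2, -1) = Rational(1, 2))
Function('x')(t, R) = Add(Rational(1, 2), t) (Function('x')(t, R) = Add(t, Rational(1, 2)) = Add(Rational(1, 2), t))
Mul(Mul(-46, Function('x')(0, S)), -10) = Mul(Mul(-46, Add(Rational(1, 2), 0)), -10) = Mul(Mul(-46, Rational(1, 2)), -10) = Mul(-23, -10) = 230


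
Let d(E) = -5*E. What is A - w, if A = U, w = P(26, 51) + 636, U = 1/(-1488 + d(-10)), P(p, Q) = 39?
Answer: -970651/1438 ≈ -675.00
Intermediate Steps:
U = -1/1438 (U = 1/(-1488 - 5*(-10)) = 1/(-1488 + 50) = 1/(-1438) = -1/1438 ≈ -0.00069541)
w = 675 (w = 39 + 636 = 675)
A = -1/1438 ≈ -0.00069541
A - w = -1/1438 - 1*675 = -1/1438 - 675 = -970651/1438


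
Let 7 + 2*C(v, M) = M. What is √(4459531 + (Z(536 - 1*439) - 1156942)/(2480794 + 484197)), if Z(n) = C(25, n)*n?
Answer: 2*√9801124748321580051/2964991 ≈ 2111.8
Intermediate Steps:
C(v, M) = -7/2 + M/2
Z(n) = n*(-7/2 + n/2) (Z(n) = (-7/2 + n/2)*n = n*(-7/2 + n/2))
√(4459531 + (Z(536 - 1*439) - 1156942)/(2480794 + 484197)) = √(4459531 + ((536 - 1*439)*(-7 + (536 - 1*439))/2 - 1156942)/(2480794 + 484197)) = √(4459531 + ((536 - 439)*(-7 + (536 - 439))/2 - 1156942)/2964991) = √(4459531 + ((½)*97*(-7 + 97) - 1156942)*(1/2964991)) = √(4459531 + ((½)*97*90 - 1156942)*(1/2964991)) = √(4459531 + (4365 - 1156942)*(1/2964991)) = √(4459531 - 1152577*1/2964991) = √(4459531 - 1152577/2964991) = √(13222468126644/2964991) = 2*√9801124748321580051/2964991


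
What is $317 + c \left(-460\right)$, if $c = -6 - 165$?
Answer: $78977$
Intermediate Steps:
$c = -171$
$317 + c \left(-460\right) = 317 - -78660 = 317 + 78660 = 78977$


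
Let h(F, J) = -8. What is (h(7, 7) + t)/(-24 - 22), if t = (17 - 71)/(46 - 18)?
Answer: 139/644 ≈ 0.21584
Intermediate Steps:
t = -27/14 (t = -54/28 = -54*1/28 = -27/14 ≈ -1.9286)
(h(7, 7) + t)/(-24 - 22) = (-8 - 27/14)/(-24 - 22) = -139/14/(-46) = -139/14*(-1/46) = 139/644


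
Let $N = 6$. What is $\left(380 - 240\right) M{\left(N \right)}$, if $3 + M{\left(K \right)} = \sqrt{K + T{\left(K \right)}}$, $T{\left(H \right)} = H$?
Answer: $-420 + 280 \sqrt{3} \approx 64.974$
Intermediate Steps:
$M{\left(K \right)} = -3 + \sqrt{2} \sqrt{K}$ ($M{\left(K \right)} = -3 + \sqrt{K + K} = -3 + \sqrt{2 K} = -3 + \sqrt{2} \sqrt{K}$)
$\left(380 - 240\right) M{\left(N \right)} = \left(380 - 240\right) \left(-3 + \sqrt{2} \sqrt{6}\right) = 140 \left(-3 + 2 \sqrt{3}\right) = -420 + 280 \sqrt{3}$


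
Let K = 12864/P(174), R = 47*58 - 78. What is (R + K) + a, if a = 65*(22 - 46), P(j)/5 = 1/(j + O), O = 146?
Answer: 824384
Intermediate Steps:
P(j) = 5/(146 + j) (P(j) = 5/(j + 146) = 5/(146 + j))
R = 2648 (R = 2726 - 78 = 2648)
a = -1560 (a = 65*(-24) = -1560)
K = 823296 (K = 12864/((5/(146 + 174))) = 12864/((5/320)) = 12864/((5*(1/320))) = 12864/(1/64) = 12864*64 = 823296)
(R + K) + a = (2648 + 823296) - 1560 = 825944 - 1560 = 824384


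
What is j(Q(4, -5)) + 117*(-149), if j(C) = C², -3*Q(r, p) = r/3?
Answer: -1412057/81 ≈ -17433.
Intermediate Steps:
Q(r, p) = -r/9 (Q(r, p) = -r/(3*3) = -r/9)
j(Q(4, -5)) + 117*(-149) = (-⅑*4)² + 117*(-149) = (-4/9)² - 17433 = 16/81 - 17433 = -1412057/81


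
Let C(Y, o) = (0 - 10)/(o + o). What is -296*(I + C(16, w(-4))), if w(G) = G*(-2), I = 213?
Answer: -62863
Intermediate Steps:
w(G) = -2*G
C(Y, o) = -5/o (C(Y, o) = -10*1/(2*o) = -5/o)
-296*(I + C(16, w(-4))) = -296*(213 - 5/((-2*(-4)))) = -296*(213 - 5/8) = -296*1699/8 = -62863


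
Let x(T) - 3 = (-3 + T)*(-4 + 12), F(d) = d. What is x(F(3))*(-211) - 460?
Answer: -1093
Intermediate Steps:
x(T) = -21 + 8*T (x(T) = 3 + (-3 + T)*(-4 + 12) = 3 + (-3 + T)*8 = 3 + (-24 + 8*T) = -21 + 8*T)
x(F(3))*(-211) - 460 = (-21 + 8*3)*(-211) - 460 = (-21 + 24)*(-211) - 460 = 3*(-211) - 460 = -633 - 460 = -1093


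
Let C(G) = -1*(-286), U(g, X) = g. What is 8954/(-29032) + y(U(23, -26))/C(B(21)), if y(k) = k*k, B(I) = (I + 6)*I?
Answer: 3199271/2075788 ≈ 1.5412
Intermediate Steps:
B(I) = I*(6 + I) (B(I) = (6 + I)*I = I*(6 + I))
C(G) = 286
y(k) = k**2
8954/(-29032) + y(U(23, -26))/C(B(21)) = 8954/(-29032) + 23**2/286 = 8954*(-1/29032) + 529*(1/286) = -4477/14516 + 529/286 = 3199271/2075788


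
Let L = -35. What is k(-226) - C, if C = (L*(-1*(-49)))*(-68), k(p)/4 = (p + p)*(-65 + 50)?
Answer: -89500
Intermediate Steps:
k(p) = -120*p (k(p) = 4*((p + p)*(-65 + 50)) = 4*((2*p)*(-15)) = 4*(-30*p) = -120*p)
C = 116620 (C = -(-35)*(-49)*(-68) = -35*49*(-68) = -1715*(-68) = 116620)
k(-226) - C = -120*(-226) - 1*116620 = 27120 - 116620 = -89500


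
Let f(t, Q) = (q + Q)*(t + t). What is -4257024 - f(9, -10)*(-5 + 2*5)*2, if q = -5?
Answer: -4254324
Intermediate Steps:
f(t, Q) = 2*t*(-5 + Q) (f(t, Q) = (-5 + Q)*(t + t) = (-5 + Q)*(2*t) = 2*t*(-5 + Q))
-4257024 - f(9, -10)*(-5 + 2*5)*2 = -4257024 - (2*9*(-5 - 10))*(-5 + 2*5)*2 = -4257024 - (2*9*(-15))*(-5 + 10)*2 = -4257024 - (-270*5)*2 = -4257024 - (-1350)*2 = -4257024 - 1*(-2700) = -4257024 + 2700 = -4254324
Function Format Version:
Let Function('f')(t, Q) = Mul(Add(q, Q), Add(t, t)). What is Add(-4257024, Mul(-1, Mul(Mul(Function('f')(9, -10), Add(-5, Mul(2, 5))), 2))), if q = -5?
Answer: -4254324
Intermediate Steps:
Function('f')(t, Q) = Mul(2, t, Add(-5, Q)) (Function('f')(t, Q) = Mul(Add(-5, Q), Add(t, t)) = Mul(Add(-5, Q), Mul(2, t)) = Mul(2, t, Add(-5, Q)))
Add(-4257024, Mul(-1, Mul(Mul(Function('f')(9, -10), Add(-5, Mul(2, 5))), 2))) = Add(-4257024, Mul(-1, Mul(Mul(Mul(2, 9, Add(-5, -10)), Add(-5, Mul(2, 5))), 2))) = Add(-4257024, Mul(-1, Mul(Mul(Mul(2, 9, -15), Add(-5, 10)), 2))) = Add(-4257024, Mul(-1, Mul(Mul(-270, 5), 2))) = Add(-4257024, Mul(-1, Mul(-1350, 2))) = Add(-4257024, Mul(-1, -2700)) = Add(-4257024, 2700) = -4254324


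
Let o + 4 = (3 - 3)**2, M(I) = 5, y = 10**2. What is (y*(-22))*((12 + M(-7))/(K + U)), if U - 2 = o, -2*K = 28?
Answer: 4675/2 ≈ 2337.5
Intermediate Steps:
K = -14 (K = -1/2*28 = -14)
y = 100
o = -4 (o = -4 + (3 - 3)**2 = -4 + 0**2 = -4 + 0 = -4)
U = -2 (U = 2 - 4 = -2)
(y*(-22))*((12 + M(-7))/(K + U)) = (100*(-22))*((12 + 5)/(-14 - 2)) = -37400/(-16) = -37400*(-1)/16 = -2200*(-17/16) = 4675/2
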